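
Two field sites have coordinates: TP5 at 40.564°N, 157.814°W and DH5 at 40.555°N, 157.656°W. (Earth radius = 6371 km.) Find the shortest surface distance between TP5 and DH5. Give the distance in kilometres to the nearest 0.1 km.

13.4 km

Δφ = -0.0090°,  Δλ = 0.1580°
a = sin²(Δφ/2) + cos φ₁ cos φ₂ sin²(Δλ/2) = 0.000001
c = 2·arcsin(√a) = 0.002101 rad = 0.1204°
d = R·c = 6371 × 0.002101 = 13.4 km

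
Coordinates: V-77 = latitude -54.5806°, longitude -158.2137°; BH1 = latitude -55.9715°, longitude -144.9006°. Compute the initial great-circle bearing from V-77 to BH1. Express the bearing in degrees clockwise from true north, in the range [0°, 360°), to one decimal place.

105.8°

Δλ = 13.3131°
y = sin Δλ · cos φ₂ = 0.128862
x = cos φ₁ sin φ₂ − sin φ₁ cos φ₂ cos Δλ = -0.036529
θ = atan2(y, x) = 105.8267° → 105.8267° (mod 360°)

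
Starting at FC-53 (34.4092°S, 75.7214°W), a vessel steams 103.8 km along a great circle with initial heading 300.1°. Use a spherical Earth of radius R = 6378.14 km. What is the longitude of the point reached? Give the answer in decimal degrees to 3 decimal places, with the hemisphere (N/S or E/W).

76.694°W

δ = d/R = 103.8/6378.14 = 0.016274 rad
φ₂ = arcsin(sin φ₁ cos δ + cos φ₁ sin δ cos θ)
   = arcsin(-0.56510·0.99987 + 0.82502·0.01627·0.50151) = -33.93771°
λ₂ = λ₁ + atan2(sin θ sin δ cos φ₁, cos δ − sin φ₁ sin φ₂) = -76.69376°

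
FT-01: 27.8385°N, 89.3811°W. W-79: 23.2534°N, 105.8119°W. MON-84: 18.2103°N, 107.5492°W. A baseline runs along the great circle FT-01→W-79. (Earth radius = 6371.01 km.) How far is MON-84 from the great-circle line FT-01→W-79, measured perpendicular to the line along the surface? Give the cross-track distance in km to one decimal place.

458.8 km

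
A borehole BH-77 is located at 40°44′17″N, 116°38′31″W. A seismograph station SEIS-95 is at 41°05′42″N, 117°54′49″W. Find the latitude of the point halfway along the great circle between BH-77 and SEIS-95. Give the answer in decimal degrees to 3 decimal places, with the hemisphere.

40.918°N

BH-77: φ = +40.73806°, λ = -116.64194°
SEIS-95: φ = +41.09500°, λ = -117.91361°
Bx = cos φ₂ cos Δλ = 0.753435,  By = cos φ₂ sin Δλ = -0.016725
φₘ = atan2(sin φ₁ + sin φ₂, √((cos φ₁ + Bx)² + By²)) = 40.91827°
λₘ = λ₁ + atan2(By, cos φ₁ + Bx) = -117.27606°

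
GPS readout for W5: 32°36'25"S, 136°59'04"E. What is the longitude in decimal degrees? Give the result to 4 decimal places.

136.9844°E

136° + 59′/60 + 4″/3600 = 136 + 0.98333 + 0.00111 = 136.9844°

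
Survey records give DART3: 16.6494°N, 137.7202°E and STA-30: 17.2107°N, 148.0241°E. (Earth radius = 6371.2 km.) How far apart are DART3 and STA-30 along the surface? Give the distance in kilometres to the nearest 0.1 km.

Δφ = 0.5613°,  Δλ = 10.3039°
a = sin²(Δφ/2) + cos φ₁ cos φ₂ sin²(Δλ/2) = 0.007404
c = 2·arcsin(√a) = 0.172301 rad = 9.8721°
d = R·c = 6371.2 × 0.172301 = 1097.8 km

1097.8 km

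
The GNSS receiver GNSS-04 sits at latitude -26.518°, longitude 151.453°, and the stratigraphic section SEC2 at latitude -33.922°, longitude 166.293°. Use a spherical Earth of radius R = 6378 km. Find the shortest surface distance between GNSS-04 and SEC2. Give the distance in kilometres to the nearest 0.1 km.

Δφ = -7.4040°,  Δλ = 14.8400°
a = sin²(Δφ/2) + cos φ₁ cos φ₂ sin²(Δλ/2) = 0.016552
c = 2·arcsin(√a) = 0.258024 rad = 14.7837°
d = R·c = 6378 × 0.258024 = 1645.7 km

1645.7 km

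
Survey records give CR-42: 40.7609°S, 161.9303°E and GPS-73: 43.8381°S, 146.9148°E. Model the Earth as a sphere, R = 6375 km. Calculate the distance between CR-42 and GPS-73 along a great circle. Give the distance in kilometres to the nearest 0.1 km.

1280.2 km

Δφ = -3.0772°,  Δλ = -15.0155°
a = sin²(Δφ/2) + cos φ₁ cos φ₂ sin²(Δλ/2) = 0.010048
c = 2·arcsin(√a) = 0.200818 rad = 11.5060°
d = R·c = 6375 × 0.200818 = 1280.2 km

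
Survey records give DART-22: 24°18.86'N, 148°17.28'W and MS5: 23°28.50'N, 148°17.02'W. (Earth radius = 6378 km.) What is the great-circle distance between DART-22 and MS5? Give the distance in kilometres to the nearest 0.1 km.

93.4 km

DART-22: φ = +24.31433°, λ = -148.28800°
MS5: φ = +23.47500°, λ = -148.28367°
Δφ = -0.8393°,  Δλ = 0.0043°
a = sin²(Δφ/2) + cos φ₁ cos φ₂ sin²(Δλ/2) = 0.000054
c = 2·arcsin(√a) = 0.014649 rad = 0.8393°
d = R·c = 6378 × 0.014649 = 93.4 km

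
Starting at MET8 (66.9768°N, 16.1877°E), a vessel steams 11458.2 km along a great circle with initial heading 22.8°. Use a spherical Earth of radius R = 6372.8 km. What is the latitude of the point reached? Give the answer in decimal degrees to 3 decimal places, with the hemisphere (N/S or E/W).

8.278°N

δ = d/R = 11458.2/6372.8 = 1.797985 rad
φ₂ = arcsin(sin φ₁ cos δ + cos φ₁ sin δ cos θ)
   = arcsin(0.92035·-0.22524 + 0.39110·0.97430·0.92186) = 8.27828°
λ₂ = λ₁ + atan2(sin θ sin δ cos φ₁, cos δ − sin φ₁ sin φ₂) = 173.75902°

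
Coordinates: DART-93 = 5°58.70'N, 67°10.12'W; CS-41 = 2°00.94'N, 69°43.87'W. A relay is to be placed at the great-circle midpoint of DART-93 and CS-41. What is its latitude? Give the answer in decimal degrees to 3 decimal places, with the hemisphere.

3.998°N

DART-93: φ = +5.97833°, λ = -67.16867°
CS-41: φ = +2.01567°, λ = -69.73117°
Bx = cos φ₂ cos Δλ = 0.998382,  By = cos φ₂ sin Δλ = -0.044681
φₘ = atan2(sin φ₁ + sin φ₂, √((cos φ₁ + Bx)² + By²)) = 3.99800°
λₘ = λ₁ + atan2(By, cos φ₁ + Bx) = -68.45301°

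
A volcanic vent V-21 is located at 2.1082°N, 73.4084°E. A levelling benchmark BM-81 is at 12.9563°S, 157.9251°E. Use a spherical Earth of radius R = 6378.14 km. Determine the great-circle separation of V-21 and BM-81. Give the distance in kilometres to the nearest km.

9477 km

Δφ = -15.0645°,  Δλ = 84.5167°
a = sin²(Δφ/2) + cos φ₁ cos φ₂ sin²(Δλ/2) = 0.457594
c = 2·arcsin(√a) = 1.485882 rad = 85.1348°
d = R·c = 6378.14 × 1.485882 = 9477.2 km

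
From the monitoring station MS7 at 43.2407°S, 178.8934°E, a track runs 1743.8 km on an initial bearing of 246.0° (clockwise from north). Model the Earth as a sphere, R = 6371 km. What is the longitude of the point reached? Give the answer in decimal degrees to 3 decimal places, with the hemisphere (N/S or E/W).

δ = d/R = 1743.8/6371 = 0.273709 rad
φ₂ = arcsin(sin φ₁ cos δ + cos φ₁ sin δ cos θ)
   = arcsin(-0.68506·0.96277 + 0.72848·0.27030·-0.40674) = -47.70199°
λ₂ = λ₁ + atan2(sin θ sin δ cos φ₁, cos δ − sin φ₁ sin φ₂) = 157.36735°

157.367°E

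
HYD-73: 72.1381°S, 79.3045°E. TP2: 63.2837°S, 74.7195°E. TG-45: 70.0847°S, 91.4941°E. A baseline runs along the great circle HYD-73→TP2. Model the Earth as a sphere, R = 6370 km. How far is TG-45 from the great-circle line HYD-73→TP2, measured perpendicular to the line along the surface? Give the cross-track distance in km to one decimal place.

488.1 km

δ₁₃ = central angle HYD-73→TG-45 = 0.077449 rad  (haversine)
θ₁₃ = bearing HYD-73→TG-45 = 68.369°,  θ₁₂ = bearing HYD-73→TP2 = 346.744°
dₓₜ = R·arcsin(sin δ₁₃ · sin(θ₁₃ − θ₁₂)) = 6370·arcsin(0.07737·sin(-278.375°)) = 488.081 km
|dₓₜ| = 488.081 km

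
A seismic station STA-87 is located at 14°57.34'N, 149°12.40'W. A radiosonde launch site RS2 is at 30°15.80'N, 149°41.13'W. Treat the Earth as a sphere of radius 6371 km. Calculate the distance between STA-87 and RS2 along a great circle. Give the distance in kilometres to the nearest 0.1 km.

1702.8 km

STA-87: φ = +14.95567°, λ = -149.20667°
RS2: φ = +30.26333°, λ = -149.68550°
Δφ = 15.3077°,  Δλ = -0.4788°
a = sin²(Δφ/2) + cos φ₁ cos φ₂ sin²(Δλ/2) = 0.017754
c = 2·arcsin(√a) = 0.267280 rad = 15.3140°
d = R·c = 6371 × 0.267280 = 1702.8 km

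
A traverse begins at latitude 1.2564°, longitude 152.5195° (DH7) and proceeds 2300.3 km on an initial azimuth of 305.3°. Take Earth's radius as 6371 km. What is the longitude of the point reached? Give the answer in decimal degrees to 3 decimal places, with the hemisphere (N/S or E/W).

135.310°E

δ = d/R = 2300.3/6371 = 0.361058 rad
φ₂ = arcsin(sin φ₁ cos δ + cos φ₁ sin δ cos θ)
   = arcsin(0.02193·0.93552 + 0.99976·0.35326·0.57786) = 12.97936°
λ₂ = λ₁ + atan2(sin θ sin δ cos φ₁, cos δ − sin φ₁ sin φ₂) = 135.30971°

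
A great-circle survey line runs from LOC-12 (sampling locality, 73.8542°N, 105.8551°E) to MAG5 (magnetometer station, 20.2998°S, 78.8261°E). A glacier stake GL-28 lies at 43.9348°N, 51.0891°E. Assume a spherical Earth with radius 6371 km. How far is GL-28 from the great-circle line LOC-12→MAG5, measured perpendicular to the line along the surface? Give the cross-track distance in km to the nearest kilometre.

2925 km

δ₁₃ = central angle LOC-12→GL-28 = 0.672923 rad  (haversine)
θ₁₃ = bearing LOC-12→GL-28 = 250.688°,  θ₁₂ = bearing LOC-12→MAG5 = 205.366°
dₓₜ = R·arcsin(sin δ₁₃ · sin(θ₁₃ − θ₁₂)) = 6371·arcsin(0.62327·sin(45.322°)) = 2925.268 km
|dₓₜ| = 2925.268 km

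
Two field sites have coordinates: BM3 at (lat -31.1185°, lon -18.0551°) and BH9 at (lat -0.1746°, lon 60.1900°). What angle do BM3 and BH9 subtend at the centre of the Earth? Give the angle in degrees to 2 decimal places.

79.86°

Δφ = 30.9439°,  Δλ = 78.2451°
a = sin²(Δφ/2) + cos φ₁ cos φ₂ sin²(Δλ/2) = 0.412008
c = 2·arcsin(√a) = 1.393892 rad = 79.8641°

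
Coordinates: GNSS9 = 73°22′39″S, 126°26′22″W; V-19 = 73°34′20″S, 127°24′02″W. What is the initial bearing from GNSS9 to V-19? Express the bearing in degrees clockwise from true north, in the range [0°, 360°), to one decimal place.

GNSS9: φ = -73.37750°, λ = -126.43944°
V-19: φ = -73.57222°, λ = -127.40056°
Δλ = -0.9611°
y = sin Δλ · cos φ₂ = -0.004744
x = cos φ₁ sin φ₂ − sin φ₁ cos φ₂ cos Δλ = -0.003437
θ = atan2(y, x) = -125.9220° → 234.0780° (mod 360°)

234.1°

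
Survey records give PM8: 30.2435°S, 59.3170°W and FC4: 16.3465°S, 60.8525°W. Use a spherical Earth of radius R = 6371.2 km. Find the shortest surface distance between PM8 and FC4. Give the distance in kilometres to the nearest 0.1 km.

1553.2 km

Δφ = 13.8970°,  Δλ = -1.5355°
a = sin²(Δφ/2) + cos φ₁ cos φ₂ sin²(Δλ/2) = 0.014784
c = 2·arcsin(√a) = 0.243785 rad = 13.9678°
d = R·c = 6371.2 × 0.243785 = 1553.2 km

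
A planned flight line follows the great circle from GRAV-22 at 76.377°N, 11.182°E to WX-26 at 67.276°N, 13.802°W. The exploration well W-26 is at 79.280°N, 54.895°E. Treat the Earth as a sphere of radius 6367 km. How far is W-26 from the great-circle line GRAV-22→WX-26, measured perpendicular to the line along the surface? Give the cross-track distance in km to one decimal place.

δ₁₃ = central angle GRAV-22→W-26 = 0.164058 rad  (haversine)
θ₁₃ = bearing GRAV-22→W-26 = 51.910°,  θ₁₂ = bearing GRAV-22→WX-26 = 232.978°
dₓₜ = R·arcsin(sin δ₁₃ · sin(θ₁₃ − θ₁₂)) = 6367·arcsin(0.16332·sin(-181.068°)) = 19.391 km
|dₓₜ| = 19.391 km

19.4 km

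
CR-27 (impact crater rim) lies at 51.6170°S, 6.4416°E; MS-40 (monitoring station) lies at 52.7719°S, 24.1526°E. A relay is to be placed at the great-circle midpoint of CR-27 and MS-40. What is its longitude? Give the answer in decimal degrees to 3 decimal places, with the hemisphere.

15.181°E

Bx = cos φ₂ cos Δλ = 0.576315,  By = cos φ₂ sin Δλ = 0.184048
φₘ = atan2(sin φ₁ + sin φ₂, √((cos φ₁ + Bx)² + By²)) = -52.52666°
λₘ = λ₁ + atan2(By, cos φ₁ + Bx) = 15.18113°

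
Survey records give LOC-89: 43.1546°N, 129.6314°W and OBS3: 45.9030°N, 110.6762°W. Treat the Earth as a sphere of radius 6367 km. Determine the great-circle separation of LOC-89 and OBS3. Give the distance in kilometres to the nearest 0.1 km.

1528.5 km

Δφ = 2.7484°,  Δλ = 18.9552°
a = sin²(Δφ/2) + cos φ₁ cos φ₂ sin²(Δλ/2) = 0.014339
c = 2·arcsin(√a) = 0.240070 rad = 13.7550°
d = R·c = 6367 × 0.240070 = 1528.5 km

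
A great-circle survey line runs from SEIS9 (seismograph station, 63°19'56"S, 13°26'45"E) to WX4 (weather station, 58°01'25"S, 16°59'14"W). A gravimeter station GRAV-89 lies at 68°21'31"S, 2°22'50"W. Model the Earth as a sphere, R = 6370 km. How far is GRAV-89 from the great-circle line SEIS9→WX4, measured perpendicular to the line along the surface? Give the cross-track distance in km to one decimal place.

SEIS9: φ = -63.33222°, λ = +13.44583°
WX4: φ = -58.02361°, λ = -16.98722°
GRAV-89: φ = -68.35861°, λ = -2.38056°
δ₁₃ = central angle SEIS9→GRAV-89 = 0.142388 rad  (haversine)
θ₁₃ = bearing SEIS9→GRAV-89 = 225.135°,  θ₁₂ = bearing SEIS9→WX4 = 275.815°
dₓₜ = R·arcsin(sin δ₁₃ · sin(θ₁₃ − θ₁₂)) = 6370·arcsin(0.14191·sin(-50.680°)) = -700.729 km
|dₓₜ| = 700.729 km

700.7 km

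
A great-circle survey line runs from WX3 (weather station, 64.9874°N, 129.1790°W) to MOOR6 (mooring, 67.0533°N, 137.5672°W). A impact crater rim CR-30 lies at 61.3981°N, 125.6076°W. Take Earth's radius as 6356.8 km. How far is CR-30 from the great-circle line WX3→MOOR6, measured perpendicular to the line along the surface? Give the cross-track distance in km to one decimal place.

212.9 km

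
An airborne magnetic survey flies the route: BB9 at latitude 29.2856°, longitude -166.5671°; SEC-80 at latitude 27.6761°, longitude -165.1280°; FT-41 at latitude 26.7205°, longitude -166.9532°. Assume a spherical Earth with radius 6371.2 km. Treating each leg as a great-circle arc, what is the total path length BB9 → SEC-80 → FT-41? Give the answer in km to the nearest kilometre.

437 km

BB9→SEC-80: c = 0.035727 rad, d = 227.63 km
SEC-80→FT-41: c = 0.032877 rad, d = 209.47 km
Total = 227.63 + 209.47 = 437.09 km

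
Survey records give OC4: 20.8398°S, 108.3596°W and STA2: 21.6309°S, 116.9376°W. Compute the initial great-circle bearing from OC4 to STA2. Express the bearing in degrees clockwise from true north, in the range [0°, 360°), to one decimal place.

262.8°

Δλ = -8.5780°
y = sin Δλ · cos φ₂ = -0.138652
x = cos φ₁ sin φ₂ − sin φ₁ cos φ₂ cos Δλ = -0.017506
θ = atan2(y, x) = -97.1961° → 262.8039° (mod 360°)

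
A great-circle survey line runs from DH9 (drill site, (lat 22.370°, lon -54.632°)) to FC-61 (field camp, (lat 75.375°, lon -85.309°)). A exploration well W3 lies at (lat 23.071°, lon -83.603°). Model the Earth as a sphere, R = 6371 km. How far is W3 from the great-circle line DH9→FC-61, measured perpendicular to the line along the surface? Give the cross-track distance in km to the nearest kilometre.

2841 km

δ₁₃ = central angle DH9→W3 = 0.465801 rad  (haversine)
θ₁₃ = bearing DH9→W3 = 277.169°,  θ₁₂ = bearing DH9→FC-61 = 350.987°
dₓₜ = R·arcsin(sin δ₁₃ · sin(θ₁₃ − θ₁₂)) = 6371·arcsin(0.44914·sin(-73.818°)) = -2841.350 km
|dₓₜ| = 2841.350 km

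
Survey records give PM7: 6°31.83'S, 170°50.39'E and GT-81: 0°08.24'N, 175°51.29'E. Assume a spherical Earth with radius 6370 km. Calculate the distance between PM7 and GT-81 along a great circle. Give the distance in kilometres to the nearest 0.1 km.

926.9 km

PM7: φ = -6.53050°, λ = +170.83983°
GT-81: φ = +0.13733°, λ = +175.85483°
Δφ = 6.6678°,  Δλ = 5.0150°
a = sin²(Δφ/2) + cos φ₁ cos φ₂ sin²(Δλ/2) = 0.005284
c = 2·arcsin(√a) = 0.145506 rad = 8.3369°
d = R·c = 6370 × 0.145506 = 926.9 km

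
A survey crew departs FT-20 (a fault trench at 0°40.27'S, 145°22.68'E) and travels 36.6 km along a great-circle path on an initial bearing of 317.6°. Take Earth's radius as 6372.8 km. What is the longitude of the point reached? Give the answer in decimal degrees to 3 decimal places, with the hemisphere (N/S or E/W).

145.156°E

FT-20: φ = -0.67117°, λ = +145.37800°
δ = d/R = 36.6/6372.8 = 0.005743 rad
φ₂ = arcsin(sin φ₁ cos δ + cos φ₁ sin δ cos θ)
   = arcsin(-0.01171·0.99998 + 0.99993·0.00574·0.73846) = -0.42817°
λ₂ = λ₁ + atan2(sin θ sin δ cos φ₁, cos δ − sin φ₁ sin φ₂) = 145.15611°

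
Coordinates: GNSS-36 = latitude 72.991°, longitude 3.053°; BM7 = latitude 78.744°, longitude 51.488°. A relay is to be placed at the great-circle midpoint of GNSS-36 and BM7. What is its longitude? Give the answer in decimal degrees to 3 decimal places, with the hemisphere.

Bx = cos φ₂ cos Δλ = 0.129505,  By = cos φ₂ sin Δλ = 0.146044
φₘ = atan2(sin φ₁ + sin φ₂, √((cos φ₁ + Bx)² + By²)) = 77.01728°
λₘ = λ₁ + atan2(By, cos φ₁ + Bx) = 22.14140°

22.141°E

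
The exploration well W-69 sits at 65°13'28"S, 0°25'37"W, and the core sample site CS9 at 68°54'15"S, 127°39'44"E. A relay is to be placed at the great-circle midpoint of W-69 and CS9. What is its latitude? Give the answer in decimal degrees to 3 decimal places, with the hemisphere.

79.384°S

W-69: φ = -65.22444°, λ = -0.42694°
CS9: φ = -68.90417°, λ = +127.66222°
Bx = cos φ₂ cos Δλ = -0.222036,  By = cos φ₂ sin Δλ = 0.283283
φₘ = atan2(sin φ₁ + sin φ₂, √((cos φ₁ + Bx)² + By²)) = -79.38368°
λₘ = λ₁ + atan2(By, cos φ₁ + Bx) = 54.75361°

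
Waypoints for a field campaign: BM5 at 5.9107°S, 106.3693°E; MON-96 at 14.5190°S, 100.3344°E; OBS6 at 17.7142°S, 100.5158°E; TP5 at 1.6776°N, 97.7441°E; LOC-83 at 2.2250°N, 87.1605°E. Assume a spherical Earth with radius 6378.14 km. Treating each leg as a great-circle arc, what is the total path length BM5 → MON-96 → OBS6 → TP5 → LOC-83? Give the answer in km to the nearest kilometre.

BM5→MON-96: c = 0.182471 rad, d = 1163.83 km
MON-96→OBS6: c = 0.055850 rad, d = 356.22 km
OBS6→TP5: c = 0.341790 rad, d = 2179.98 km
TP5→LOC-83: c = 0.184858 rad, d = 1179.05 km
Total = 1163.83 + 356.22 + 2179.98 + 1179.05 = 4879.07 km

4879 km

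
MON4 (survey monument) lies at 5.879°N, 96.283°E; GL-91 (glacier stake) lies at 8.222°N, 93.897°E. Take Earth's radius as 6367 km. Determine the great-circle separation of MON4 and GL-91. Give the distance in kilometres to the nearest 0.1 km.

370.2 km

Δφ = 2.3430°,  Δλ = -2.3860°
a = sin²(Δφ/2) + cos φ₁ cos φ₂ sin²(Δλ/2) = 0.000845
c = 2·arcsin(√a) = 0.058138 rad = 3.3311°
d = R·c = 6367 × 0.058138 = 370.2 km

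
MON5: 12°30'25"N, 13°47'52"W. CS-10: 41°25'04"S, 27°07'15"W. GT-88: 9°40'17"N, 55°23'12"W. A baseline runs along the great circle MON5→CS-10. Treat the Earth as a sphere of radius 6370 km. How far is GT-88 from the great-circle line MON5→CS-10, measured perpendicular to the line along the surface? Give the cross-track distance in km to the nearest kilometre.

4429 km

MON5: φ = +12.50694°, λ = -13.79778°
CS-10: φ = -41.41778°, λ = -27.12083°
GT-88: φ = +9.67139°, λ = -55.38667°
δ₁₃ = central angle MON5→GT-88 = 0.713338 rad  (haversine)
θ₁₃ = bearing MON5→GT-88 = 270.380°,  θ₁₂ = bearing MON5→CS-10 = 192.132°
dₓₜ = R·arcsin(sin δ₁₃ · sin(θ₁₃ − θ₁₂)) = 6370·arcsin(0.65436·sin(78.248°)) = 4429.304 km
|dₓₜ| = 4429.304 km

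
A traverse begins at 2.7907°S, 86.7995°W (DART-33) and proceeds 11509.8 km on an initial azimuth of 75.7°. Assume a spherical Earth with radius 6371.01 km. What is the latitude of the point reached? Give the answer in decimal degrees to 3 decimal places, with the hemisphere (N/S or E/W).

14.552°N

δ = d/R = 11509.8/6371.01 = 1.806590 rad
φ₂ = arcsin(sin φ₁ cos δ + cos φ₁ sin δ cos θ)
   = arcsin(-0.04869·-0.23361 + 0.99881·0.97233·0.24700) = 14.55171°
λ₂ = λ₁ + atan2(sin θ sin δ cos φ₁, cos δ − sin φ₁ sin φ₂) = 16.43811°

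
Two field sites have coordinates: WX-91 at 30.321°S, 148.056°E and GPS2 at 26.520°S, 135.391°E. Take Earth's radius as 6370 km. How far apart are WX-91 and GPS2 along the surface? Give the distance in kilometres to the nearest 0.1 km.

Δφ = 3.8010°,  Δλ = -12.6650°
a = sin²(Δφ/2) + cos φ₁ cos φ₂ sin²(Δλ/2) = 0.010496
c = 2·arcsin(√a) = 0.205264 rad = 11.7608°
d = R·c = 6370 × 0.205264 = 1307.5 km

1307.5 km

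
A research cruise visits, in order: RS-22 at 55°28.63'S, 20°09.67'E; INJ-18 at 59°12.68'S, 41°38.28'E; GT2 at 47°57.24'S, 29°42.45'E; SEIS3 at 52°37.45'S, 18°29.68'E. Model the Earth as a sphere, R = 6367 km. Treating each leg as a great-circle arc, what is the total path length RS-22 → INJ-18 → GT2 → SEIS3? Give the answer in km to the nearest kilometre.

3768 km

RS-22: φ = -55.47717°, λ = +20.16117°
INJ-18: φ = -59.21133°, λ = +41.63800°
GT2: φ = -47.95400°, λ = +29.70750°
SEIS3: φ = -52.62417°, λ = +18.49467°
RS-22→INJ-18: c = 0.211418 rad, d = 1346.10 km
INJ-18→GT2: c = 0.231361 rad, d = 1473.08 km
GT2→SEIS3: c = 0.149003 rad, d = 948.71 km
Total = 1346.10 + 1473.08 + 948.71 = 3767.88 km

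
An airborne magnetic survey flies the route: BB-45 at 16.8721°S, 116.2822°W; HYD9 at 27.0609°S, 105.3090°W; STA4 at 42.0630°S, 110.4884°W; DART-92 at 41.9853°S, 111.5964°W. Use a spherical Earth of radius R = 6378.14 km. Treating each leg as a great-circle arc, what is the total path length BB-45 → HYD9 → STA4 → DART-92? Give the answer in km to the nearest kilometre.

BB-45→HYD9: c = 0.251062 rad, d = 1601.31 km
HYD9→STA4: c = 0.272069 rad, d = 1735.30 km
STA4→DART-92: c = 0.014429 rad, d = 92.03 km
Total = 1601.31 + 1735.30 + 92.03 = 3428.64 km

3429 km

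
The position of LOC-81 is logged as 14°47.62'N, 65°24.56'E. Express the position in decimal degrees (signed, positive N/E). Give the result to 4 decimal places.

lat: 14.7937° N → +14.7937°
lon: 65.4093° E → +65.4093°

+14.7937°, +65.4093°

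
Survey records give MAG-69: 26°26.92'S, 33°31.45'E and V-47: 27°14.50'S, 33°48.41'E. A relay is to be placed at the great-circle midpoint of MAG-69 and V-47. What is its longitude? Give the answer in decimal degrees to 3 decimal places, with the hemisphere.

33.665°E

MAG-69: φ = -26.44867°, λ = +33.52417°
V-47: φ = -27.24167°, λ = +33.80683°
Bx = cos φ₂ cos Δλ = 0.889073,  By = cos φ₂ sin Δλ = 0.004386
φₘ = atan2(sin φ₁ + sin φ₂, √((cos φ₁ + Bx)² + By²)) = -26.84524°
λₘ = λ₁ + atan2(By, cos φ₁ + Bx) = 33.66500°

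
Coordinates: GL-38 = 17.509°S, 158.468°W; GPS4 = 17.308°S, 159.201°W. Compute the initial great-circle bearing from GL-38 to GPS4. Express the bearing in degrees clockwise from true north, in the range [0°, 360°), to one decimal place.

Δλ = -0.7330°
y = sin Δλ · cos φ₂ = -0.012214
x = cos φ₁ sin φ₂ − sin φ₁ cos φ₂ cos Δλ = 0.003485
θ = atan2(y, x) = -74.0763° → 285.9237° (mod 360°)

285.9°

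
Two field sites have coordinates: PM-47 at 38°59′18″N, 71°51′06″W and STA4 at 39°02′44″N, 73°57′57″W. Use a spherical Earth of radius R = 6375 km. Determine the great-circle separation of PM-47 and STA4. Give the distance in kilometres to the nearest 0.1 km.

182.9 km

PM-47: φ = +38.98833°, λ = -71.85167°
STA4: φ = +39.04556°, λ = -73.96583°
Δφ = 0.0572°,  Δλ = -2.1142°
a = sin²(Δφ/2) + cos φ₁ cos φ₂ sin²(Δλ/2) = 0.000206
c = 2·arcsin(√a) = 0.028686 rad = 1.6436°
d = R·c = 6375 × 0.028686 = 182.9 km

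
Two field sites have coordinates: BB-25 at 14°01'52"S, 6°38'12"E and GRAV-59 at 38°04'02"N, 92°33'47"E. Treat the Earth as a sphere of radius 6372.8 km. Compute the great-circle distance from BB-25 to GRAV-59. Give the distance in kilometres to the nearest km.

BB-25: φ = -14.03111°, λ = +6.63667°
GRAV-59: φ = +38.06722°, λ = +92.56306°
Δφ = 52.0983°,  Δλ = 85.9264°
a = sin²(Δφ/2) + cos φ₁ cos φ₂ sin²(Δλ/2) = 0.547616
c = 2·arcsin(√a) = 1.666172 rad = 95.4647°
d = R·c = 6372.8 × 1.666172 = 10618.2 km

10618 km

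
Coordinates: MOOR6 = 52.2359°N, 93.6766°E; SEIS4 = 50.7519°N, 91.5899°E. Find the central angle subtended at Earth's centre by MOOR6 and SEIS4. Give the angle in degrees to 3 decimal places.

1.972°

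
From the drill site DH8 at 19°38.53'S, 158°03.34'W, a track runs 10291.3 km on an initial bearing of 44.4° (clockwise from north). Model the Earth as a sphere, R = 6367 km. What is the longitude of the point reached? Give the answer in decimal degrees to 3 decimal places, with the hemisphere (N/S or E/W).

DH8: φ = -19.64217°, λ = -158.05567°
δ = d/R = 10291.3/6367 = 1.616350 rad
φ₂ = arcsin(sin φ₁ cos δ + cos φ₁ sin δ cos θ)
   = arcsin(-0.33614·-0.04554 + 0.94181·0.99896·0.71447) = 43.43309°
λ₂ = λ₁ + atan2(sin θ sin δ cos φ₁, cos δ − sin φ₁ sin φ₂) = -83.79871°

83.799°W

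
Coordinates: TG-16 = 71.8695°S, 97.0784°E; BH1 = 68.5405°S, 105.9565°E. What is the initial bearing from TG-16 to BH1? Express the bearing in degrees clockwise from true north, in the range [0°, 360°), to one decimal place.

Δλ = 8.8781°
y = sin Δλ · cos φ₂ = 0.056462
x = cos φ₁ sin φ₂ − sin φ₁ cos φ₂ cos Δλ = 0.053904
θ = atan2(y, x) = 46.3277° → 46.3277° (mod 360°)

46.3°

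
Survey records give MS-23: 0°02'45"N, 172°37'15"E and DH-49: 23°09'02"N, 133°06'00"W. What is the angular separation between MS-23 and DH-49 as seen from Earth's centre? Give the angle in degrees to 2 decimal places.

MS-23: φ = +0.04583°, λ = +172.62083°
DH-49: φ = +23.15056°, λ = -133.10000°
Δφ = 23.1047°,  Δλ = 54.2792°
a = sin²(Δφ/2) + cos φ₁ cos φ₂ sin²(Δλ/2) = 0.231431
c = 2·arcsin(√a) = 1.003757 rad = 57.5110°

57.51°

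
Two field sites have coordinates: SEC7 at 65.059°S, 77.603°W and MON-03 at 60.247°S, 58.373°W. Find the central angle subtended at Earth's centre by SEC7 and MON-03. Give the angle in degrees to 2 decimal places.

Δφ = 4.8120°,  Δλ = 19.2300°
a = sin²(Δφ/2) + cos φ₁ cos φ₂ sin²(Δλ/2) = 0.007600
c = 2·arcsin(√a) = 0.174583 rad = 10.0029°

10.00°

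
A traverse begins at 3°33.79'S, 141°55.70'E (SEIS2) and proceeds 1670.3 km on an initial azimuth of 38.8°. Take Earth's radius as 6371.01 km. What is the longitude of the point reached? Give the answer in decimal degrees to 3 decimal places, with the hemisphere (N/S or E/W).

151.371°E

SEIS2: φ = -3.56317°, λ = +141.92833°
δ = d/R = 1670.3/6371.01 = 0.262172 rad
φ₂ = arcsin(sin φ₁ cos δ + cos φ₁ sin δ cos θ)
   = arcsin(-0.06215·0.96583 + 0.99807·0.25918·0.77934) = 8.13883°
λ₂ = λ₁ + atan2(sin θ sin δ cos φ₁, cos δ − sin φ₁ sin φ₂) = 151.37067°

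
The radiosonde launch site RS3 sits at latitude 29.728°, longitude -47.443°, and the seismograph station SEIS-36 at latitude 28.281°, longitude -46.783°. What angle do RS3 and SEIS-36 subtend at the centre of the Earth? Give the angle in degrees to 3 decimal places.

1.558°

Δφ = -1.4470°,  Δλ = 0.6600°
a = sin²(Δφ/2) + cos φ₁ cos φ₂ sin²(Δλ/2) = 0.000185
c = 2·arcsin(√a) = 0.027190 rad = 1.5579°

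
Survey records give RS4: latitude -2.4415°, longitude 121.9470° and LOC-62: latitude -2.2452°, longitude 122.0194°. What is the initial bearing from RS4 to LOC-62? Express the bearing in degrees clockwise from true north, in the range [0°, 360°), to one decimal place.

20.2°

Δλ = 0.0724°
y = sin Δλ · cos φ₂ = 0.001263
x = cos φ₁ sin φ₂ − sin φ₁ cos φ₂ cos Δλ = 0.003426
θ = atan2(y, x) = 20.2311° → 20.2311° (mod 360°)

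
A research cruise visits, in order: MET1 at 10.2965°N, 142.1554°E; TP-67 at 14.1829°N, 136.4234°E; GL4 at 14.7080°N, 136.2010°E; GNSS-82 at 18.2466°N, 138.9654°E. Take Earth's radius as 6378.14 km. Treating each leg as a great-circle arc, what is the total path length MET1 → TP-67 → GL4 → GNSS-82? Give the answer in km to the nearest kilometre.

1314 km

MET1→TP-67: c = 0.118975 rad, d = 758.84 km
TP-67→GL4: c = 0.009906 rad, d = 63.18 km
GL4→GNSS-82: c = 0.077162 rad, d = 492.15 km
Total = 758.84 + 63.18 + 492.15 = 1314.17 km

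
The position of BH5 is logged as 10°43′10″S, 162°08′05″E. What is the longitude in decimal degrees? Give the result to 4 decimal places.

162° + 8′/60 + 5″/3600 = 162 + 0.13333 + 0.00139 = 162.1347°

162.1347°E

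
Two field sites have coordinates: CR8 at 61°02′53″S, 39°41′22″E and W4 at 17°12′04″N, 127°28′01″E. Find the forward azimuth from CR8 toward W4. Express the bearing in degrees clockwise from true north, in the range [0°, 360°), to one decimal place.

79.6°

CR8: φ = -61.04806°, λ = +39.68944°
W4: φ = +17.20111°, λ = +127.46694°
Δλ = 87.7775°
y = sin Δλ · cos φ₂ = 0.954554
x = cos φ₁ sin φ₂ − sin φ₁ cos φ₂ cos Δλ = 0.175570
θ = atan2(y, x) = 79.5781° → 79.5781° (mod 360°)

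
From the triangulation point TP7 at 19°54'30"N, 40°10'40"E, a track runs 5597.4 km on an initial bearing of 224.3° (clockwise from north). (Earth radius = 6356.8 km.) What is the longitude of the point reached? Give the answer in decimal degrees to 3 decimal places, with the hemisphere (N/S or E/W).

5.781°E

TP7: φ = +19.90833°, λ = +40.17778°
δ = d/R = 5597.4/6356.8 = 0.880537 rad
φ₂ = arcsin(sin φ₁ cos δ + cos φ₁ sin δ cos θ)
   = arcsin(0.34052·0.63674 + 0.94024·0.77108·-0.71569) = -17.58126°
λ₂ = λ₁ + atan2(sin θ sin δ cos φ₁, cos δ − sin φ₁ sin φ₂) = 5.78086°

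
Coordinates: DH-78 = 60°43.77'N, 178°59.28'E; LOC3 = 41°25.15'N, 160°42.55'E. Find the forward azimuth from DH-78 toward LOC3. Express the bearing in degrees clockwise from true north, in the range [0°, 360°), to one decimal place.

DH-78: φ = +60.72950°, λ = +178.98800°
LOC3: φ = +41.41917°, λ = +160.70917°
Δλ = -18.2788°
y = sin Δλ · cos φ₂ = -0.235197
x = cos φ₁ sin φ₂ − sin φ₁ cos φ₂ cos Δλ = -0.297677
θ = atan2(y, x) = -141.6875° → 218.3125° (mod 360°)

218.3°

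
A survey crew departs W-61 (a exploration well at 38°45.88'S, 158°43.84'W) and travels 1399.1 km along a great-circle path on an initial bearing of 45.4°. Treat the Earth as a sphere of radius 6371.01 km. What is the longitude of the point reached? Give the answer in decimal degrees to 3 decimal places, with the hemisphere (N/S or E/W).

148.469°W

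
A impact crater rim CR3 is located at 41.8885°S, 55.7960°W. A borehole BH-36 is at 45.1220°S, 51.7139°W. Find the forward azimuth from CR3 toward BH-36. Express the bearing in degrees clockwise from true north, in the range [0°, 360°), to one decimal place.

138.9°

Δλ = 4.0821°
y = sin Δλ · cos φ₂ = 0.050229
x = cos φ₁ sin φ₂ − sin φ₁ cos φ₂ cos Δλ = -0.057600
θ = atan2(y, x) = 138.9110° → 138.9110° (mod 360°)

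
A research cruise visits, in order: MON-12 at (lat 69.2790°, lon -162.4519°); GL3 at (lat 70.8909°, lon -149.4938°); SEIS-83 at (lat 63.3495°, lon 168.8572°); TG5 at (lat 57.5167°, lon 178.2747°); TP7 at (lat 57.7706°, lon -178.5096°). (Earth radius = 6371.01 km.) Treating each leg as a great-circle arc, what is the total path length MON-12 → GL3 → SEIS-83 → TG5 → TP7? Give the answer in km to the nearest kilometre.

MON-12→GL3: c = 0.081820 rad, d = 521.27 km
GL3→SEIS-83: c = 0.303710 rad, d = 1934.94 km
SEIS-83→TG5: c = 0.129891 rad, d = 827.54 km
TG5→TP7: c = 0.030359 rad, d = 193.42 km
Total = 521.27 + 1934.94 + 827.54 + 193.42 = 3477.17 km

3477 km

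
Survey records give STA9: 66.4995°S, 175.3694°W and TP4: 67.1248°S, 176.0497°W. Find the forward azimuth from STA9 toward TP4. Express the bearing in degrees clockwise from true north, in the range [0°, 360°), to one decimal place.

Δλ = -0.6803°
y = sin Δλ · cos φ₂ = -0.004615
x = cos φ₁ sin φ₂ − sin φ₁ cos φ₂ cos Δλ = -0.010938
θ = atan2(y, x) = -157.1230° → 202.8770° (mod 360°)

202.9°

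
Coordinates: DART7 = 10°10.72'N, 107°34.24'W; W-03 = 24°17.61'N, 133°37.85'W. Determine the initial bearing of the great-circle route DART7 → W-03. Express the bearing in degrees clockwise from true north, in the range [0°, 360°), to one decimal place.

303.0°

DART7: φ = +10.17867°, λ = -107.57067°
W-03: φ = +24.29350°, λ = -133.63083°
Δλ = -26.0602°
y = sin Δλ · cos φ₂ = -0.400413
x = cos φ₁ sin φ₂ − sin φ₁ cos φ₂ cos Δλ = 0.260242
θ = atan2(y, x) = -56.9789° → 303.0211° (mod 360°)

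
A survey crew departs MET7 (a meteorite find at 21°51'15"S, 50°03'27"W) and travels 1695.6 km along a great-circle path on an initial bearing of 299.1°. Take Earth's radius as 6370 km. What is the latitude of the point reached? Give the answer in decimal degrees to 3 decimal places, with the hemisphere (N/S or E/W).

MET7: φ = -21.85417°, λ = -50.05750°
δ = d/R = 1695.6/6370 = 0.266185 rad
φ₂ = arcsin(sin φ₁ cos δ + cos φ₁ sin δ cos θ)
   = arcsin(-0.37225·0.96478 + 0.92813·0.26305·0.48634) = -13.91000°
λ₂ = λ₁ + atan2(sin θ sin δ cos φ₁, cos δ − sin φ₁ sin φ₂) = -63.75480°

13.910°S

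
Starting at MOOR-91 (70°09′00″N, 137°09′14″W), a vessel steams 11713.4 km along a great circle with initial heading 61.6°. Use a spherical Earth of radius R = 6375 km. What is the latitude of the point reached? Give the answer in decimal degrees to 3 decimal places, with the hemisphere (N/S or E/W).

MOOR-91: φ = +70.15000°, λ = -137.15389°
δ = d/R = 11713.4/6375 = 1.837396 rad
φ₂ = arcsin(sin φ₁ cos δ + cos φ₁ sin δ cos θ)
   = arcsin(0.94058·-0.26345 + 0.33956·0.96467·0.47562) = -5.27884°
λ₂ = λ₁ + atan2(sin θ sin δ cos φ₁, cos δ − sin φ₁ sin φ₂) = -15.60422°

5.279°S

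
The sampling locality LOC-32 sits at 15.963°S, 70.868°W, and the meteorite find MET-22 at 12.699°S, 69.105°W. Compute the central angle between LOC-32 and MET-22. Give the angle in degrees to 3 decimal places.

3.684°

Δφ = 3.2640°,  Δλ = 1.7630°
a = sin²(Δφ/2) + cos φ₁ cos φ₂ sin²(Δλ/2) = 0.001033
c = 2·arcsin(√a) = 0.064295 rad = 3.6838°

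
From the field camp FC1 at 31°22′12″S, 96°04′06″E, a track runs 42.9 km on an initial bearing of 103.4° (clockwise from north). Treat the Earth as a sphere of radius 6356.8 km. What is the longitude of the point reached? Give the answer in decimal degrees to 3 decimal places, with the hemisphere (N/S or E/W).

96.509°E

FC1: φ = -31.37000°, λ = +96.06833°
δ = d/R = 42.9/6356.8 = 0.006749 rad
φ₂ = arcsin(sin φ₁ cos δ + cos φ₁ sin δ cos θ)
   = arcsin(-0.52056·0.99998 + 0.85382·0.00675·-0.23175) = -31.45886°
λ₂ = λ₁ + atan2(sin θ sin δ cos φ₁, cos δ − sin φ₁ sin φ₂) = 96.50929°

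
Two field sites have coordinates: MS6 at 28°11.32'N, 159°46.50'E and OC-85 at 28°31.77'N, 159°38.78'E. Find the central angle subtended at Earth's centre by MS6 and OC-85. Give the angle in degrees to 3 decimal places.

0.359°

MS6: φ = +28.18867°, λ = +159.77500°
OC-85: φ = +28.52950°, λ = +159.64633°
Δφ = 0.3408°,  Δλ = -0.1287°
a = sin²(Δφ/2) + cos φ₁ cos φ₂ sin²(Δλ/2) = 0.000010
c = 2·arcsin(√a) = 0.006268 rad = 0.3591°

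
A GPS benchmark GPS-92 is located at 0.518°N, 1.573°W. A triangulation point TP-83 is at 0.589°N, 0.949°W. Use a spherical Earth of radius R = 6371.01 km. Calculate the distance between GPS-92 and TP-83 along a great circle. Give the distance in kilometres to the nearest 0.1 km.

Δφ = 0.0710°,  Δλ = 0.6240°
a = sin²(Δφ/2) + cos φ₁ cos φ₂ sin²(Δλ/2) = 0.000030
c = 2·arcsin(√a) = 0.010961 rad = 0.6280°
d = R·c = 6371.01 × 0.010961 = 69.8 km

69.8 km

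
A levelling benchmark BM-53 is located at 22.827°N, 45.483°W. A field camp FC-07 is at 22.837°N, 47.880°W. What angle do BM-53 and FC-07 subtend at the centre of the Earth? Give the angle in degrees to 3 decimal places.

Δφ = 0.0100°,  Δλ = -2.3970°
a = sin²(Δφ/2) + cos φ₁ cos φ₂ sin²(Δλ/2) = 0.000372
c = 2·arcsin(√a) = 0.038558 rad = 2.2092°

2.209°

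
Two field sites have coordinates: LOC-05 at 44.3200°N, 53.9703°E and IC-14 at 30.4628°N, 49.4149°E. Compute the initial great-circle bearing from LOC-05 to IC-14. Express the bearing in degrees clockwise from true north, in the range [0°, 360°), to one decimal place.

196.1°

Δλ = -4.5554°
y = sin Δλ · cos φ₂ = -0.068459
x = cos φ₁ sin φ₂ − sin φ₁ cos φ₂ cos Δλ = -0.237600
θ = atan2(y, x) = -163.9268° → 196.0732° (mod 360°)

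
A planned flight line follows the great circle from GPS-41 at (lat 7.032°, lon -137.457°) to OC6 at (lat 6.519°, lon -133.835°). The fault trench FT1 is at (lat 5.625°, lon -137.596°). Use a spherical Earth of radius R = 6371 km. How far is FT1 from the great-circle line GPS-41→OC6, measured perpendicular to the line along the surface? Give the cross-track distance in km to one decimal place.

157.1 km

δ₁₃ = central angle GPS-41→FT1 = 0.024675 rad  (haversine)
θ₁₃ = bearing GPS-41→FT1 = 185.616°,  θ₁₂ = bearing GPS-41→OC6 = 97.901°
dₓₜ = R·arcsin(sin δ₁₃ · sin(θ₁₃ − θ₁₂)) = 6371·arcsin(0.02467·sin(87.715°)) = 157.079 km
|dₓₜ| = 157.079 km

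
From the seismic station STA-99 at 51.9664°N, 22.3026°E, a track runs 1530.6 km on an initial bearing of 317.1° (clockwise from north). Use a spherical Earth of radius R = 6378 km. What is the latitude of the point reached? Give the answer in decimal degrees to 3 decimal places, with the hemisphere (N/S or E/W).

60.733°N

δ = d/R = 1530.6/6378 = 0.239981 rad
φ₂ = arcsin(sin φ₁ cos δ + cos φ₁ sin δ cos θ)
   = arcsin(0.78765·0.97134 + 0.61612·0.23768·0.73254) = 60.73326°
λ₂ = λ₁ + atan2(sin θ sin δ cos φ₁, cos δ − sin φ₁ sin φ₂) = 2.97577°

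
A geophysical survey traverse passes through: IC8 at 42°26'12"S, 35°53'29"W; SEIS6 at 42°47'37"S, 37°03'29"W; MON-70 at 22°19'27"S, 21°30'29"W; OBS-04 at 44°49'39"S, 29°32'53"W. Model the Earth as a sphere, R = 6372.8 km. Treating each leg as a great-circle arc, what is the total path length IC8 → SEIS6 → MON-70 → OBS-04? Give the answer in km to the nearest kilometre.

5405 km

IC8: φ = -42.43667°, λ = -35.89139°
SEIS6: φ = -42.79361°, λ = -37.05806°
MON-70: φ = -22.32417°, λ = -21.50806°
OBS-04: φ = -44.82750°, λ = -29.54806°
IC8→SEIS6: c = 0.016228 rad, d = 103.42 km
SEIS6→MON-70: c = 0.422632 rad, d = 2693.35 km
MON-70→OBS-04: c = 0.409278 rad, d = 2608.25 km
Total = 103.42 + 2693.35 + 2608.25 = 5405.02 km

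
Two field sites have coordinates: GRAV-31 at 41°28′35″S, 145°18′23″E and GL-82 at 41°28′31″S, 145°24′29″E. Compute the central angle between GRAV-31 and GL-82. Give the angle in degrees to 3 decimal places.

0.076°

GRAV-31: φ = -41.47639°, λ = +145.30639°
GL-82: φ = -41.47528°, λ = +145.40806°
Δφ = 0.0011°,  Δλ = 0.1017°
a = sin²(Δφ/2) + cos φ₁ cos φ₂ sin²(Δλ/2) = 0.000000
c = 2·arcsin(√a) = 0.001330 rad = 0.0762°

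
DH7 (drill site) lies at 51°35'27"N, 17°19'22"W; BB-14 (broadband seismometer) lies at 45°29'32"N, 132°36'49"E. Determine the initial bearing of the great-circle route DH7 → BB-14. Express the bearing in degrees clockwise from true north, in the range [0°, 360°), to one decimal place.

20.9°

DH7: φ = +51.59083°, λ = -17.32278°
BB-14: φ = +45.49222°, λ = +132.61361°
Δλ = 149.9364°
y = sin Δλ · cos φ₂ = 0.351177
x = cos φ₁ sin φ₂ − sin φ₁ cos φ₂ cos Δλ = 0.918470
θ = atan2(y, x) = 20.9243° → 20.9243° (mod 360°)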